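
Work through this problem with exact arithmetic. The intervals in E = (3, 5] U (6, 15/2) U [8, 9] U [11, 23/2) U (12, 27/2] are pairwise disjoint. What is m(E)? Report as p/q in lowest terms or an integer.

For pairwise disjoint intervals, m(union_i I_i) = sum_i m(I_i),
and m is invariant under swapping open/closed endpoints (single points have measure 0).
So m(E) = sum_i (b_i - a_i).
  I_1 has length 5 - 3 = 2.
  I_2 has length 15/2 - 6 = 3/2.
  I_3 has length 9 - 8 = 1.
  I_4 has length 23/2 - 11 = 1/2.
  I_5 has length 27/2 - 12 = 3/2.
Summing:
  m(E) = 2 + 3/2 + 1 + 1/2 + 3/2 = 13/2.

13/2


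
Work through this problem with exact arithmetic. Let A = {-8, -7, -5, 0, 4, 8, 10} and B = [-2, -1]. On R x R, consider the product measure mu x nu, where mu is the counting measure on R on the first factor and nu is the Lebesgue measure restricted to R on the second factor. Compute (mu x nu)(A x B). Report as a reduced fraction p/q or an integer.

For a measurable rectangle A x B, the product measure satisfies
  (mu x nu)(A x B) = mu(A) * nu(B).
  mu(A) = 7.
  nu(B) = 1.
  (mu x nu)(A x B) = 7 * 1 = 7.

7


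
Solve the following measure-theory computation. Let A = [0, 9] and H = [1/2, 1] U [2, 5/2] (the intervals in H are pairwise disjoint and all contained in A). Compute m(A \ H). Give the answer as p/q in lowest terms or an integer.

The ambient interval has length m(A) = 9 - 0 = 9.
Since the holes are disjoint and sit inside A, by finite additivity
  m(H) = sum_i (b_i - a_i), and m(A \ H) = m(A) - m(H).
Computing the hole measures:
  m(H_1) = 1 - 1/2 = 1/2.
  m(H_2) = 5/2 - 2 = 1/2.
Summed: m(H) = 1/2 + 1/2 = 1.
So m(A \ H) = 9 - 1 = 8.

8


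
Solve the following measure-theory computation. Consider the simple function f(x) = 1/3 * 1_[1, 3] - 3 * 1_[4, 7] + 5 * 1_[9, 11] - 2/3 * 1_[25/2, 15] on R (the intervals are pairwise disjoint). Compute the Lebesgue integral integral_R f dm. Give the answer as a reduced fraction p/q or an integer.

For a simple function f = sum_i c_i * 1_{A_i} with disjoint A_i,
  integral f dm = sum_i c_i * m(A_i).
Lengths of the A_i:
  m(A_1) = 3 - 1 = 2.
  m(A_2) = 7 - 4 = 3.
  m(A_3) = 11 - 9 = 2.
  m(A_4) = 15 - 25/2 = 5/2.
Contributions c_i * m(A_i):
  (1/3) * (2) = 2/3.
  (-3) * (3) = -9.
  (5) * (2) = 10.
  (-2/3) * (5/2) = -5/3.
Total: 2/3 - 9 + 10 - 5/3 = 0.

0


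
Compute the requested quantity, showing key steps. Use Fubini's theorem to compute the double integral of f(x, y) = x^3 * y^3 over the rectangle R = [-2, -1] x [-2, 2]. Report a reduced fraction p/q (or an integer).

f(x, y) is a tensor product of a function of x and a function of y, and both factors are bounded continuous (hence Lebesgue integrable) on the rectangle, so Fubini's theorem applies:
  integral_R f d(m x m) = (integral_a1^b1 x^3 dx) * (integral_a2^b2 y^3 dy).
Inner integral in x: integral_{-2}^{-1} x^3 dx = ((-1)^4 - (-2)^4)/4
  = -15/4.
Inner integral in y: integral_{-2}^{2} y^3 dy = (2^4 - (-2)^4)/4
  = 0.
Product: (-15/4) * (0) = 0.

0


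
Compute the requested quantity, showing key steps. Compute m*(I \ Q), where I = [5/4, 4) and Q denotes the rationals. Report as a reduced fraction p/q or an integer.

The interval I = [5/4, 4) has m(I) = 4 - 5/4 = 11/4 (endpoints are measure-zero, so open/closed/half-open agree). Write I = (I cap Q) u (I \ Q). The rationals in I are countable, so m*(I cap Q) = 0 (cover each rational by intervals whose total length is arbitrarily small). By countable subadditivity m*(I) <= m*(I cap Q) + m*(I \ Q), hence m*(I \ Q) >= m(I) = 11/4. The reverse inequality m*(I \ Q) <= m*(I) = 11/4 is trivial since (I \ Q) is a subset of I. Therefore m*(I \ Q) = 11/4.

11/4


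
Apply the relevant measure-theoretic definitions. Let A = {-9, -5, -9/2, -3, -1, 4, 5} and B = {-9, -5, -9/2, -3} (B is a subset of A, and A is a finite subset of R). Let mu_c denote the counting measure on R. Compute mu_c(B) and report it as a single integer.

Counting measure assigns mu_c(E) = |E| (number of elements) when E is finite.
B has 4 element(s), so mu_c(B) = 4.

4


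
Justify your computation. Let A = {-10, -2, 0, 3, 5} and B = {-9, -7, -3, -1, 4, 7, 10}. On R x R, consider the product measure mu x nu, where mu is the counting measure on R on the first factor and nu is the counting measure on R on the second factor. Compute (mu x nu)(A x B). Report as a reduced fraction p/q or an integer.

For a measurable rectangle A x B, the product measure satisfies
  (mu x nu)(A x B) = mu(A) * nu(B).
  mu(A) = 5.
  nu(B) = 7.
  (mu x nu)(A x B) = 5 * 7 = 35.

35


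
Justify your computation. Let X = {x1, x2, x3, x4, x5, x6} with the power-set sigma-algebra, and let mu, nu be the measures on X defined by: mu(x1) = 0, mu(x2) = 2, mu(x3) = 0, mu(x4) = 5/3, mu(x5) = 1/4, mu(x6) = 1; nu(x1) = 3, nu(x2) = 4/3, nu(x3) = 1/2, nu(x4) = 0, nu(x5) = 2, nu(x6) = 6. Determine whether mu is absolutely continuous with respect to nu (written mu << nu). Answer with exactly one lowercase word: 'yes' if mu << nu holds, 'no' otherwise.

mu << nu means: every nu-null measurable set is also mu-null; equivalently, for every atom x, if nu({x}) = 0 then mu({x}) = 0.
Checking each atom:
  x1: nu = 3 > 0 -> no constraint.
  x2: nu = 4/3 > 0 -> no constraint.
  x3: nu = 1/2 > 0 -> no constraint.
  x4: nu = 0, mu = 5/3 > 0 -> violates mu << nu.
  x5: nu = 2 > 0 -> no constraint.
  x6: nu = 6 > 0 -> no constraint.
The atom(s) x4 violate the condition (nu = 0 but mu > 0). Therefore mu is NOT absolutely continuous w.r.t. nu.

no


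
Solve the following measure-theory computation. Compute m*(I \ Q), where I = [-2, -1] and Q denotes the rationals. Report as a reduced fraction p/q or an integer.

The interval I = [-2, -1] has m(I) = -1 - (-2) = 1 (endpoints are measure-zero, so open/closed/half-open agree). Write I = (I cap Q) u (I \ Q). The rationals in I are countable, so m*(I cap Q) = 0 (cover each rational by intervals whose total length is arbitrarily small). By countable subadditivity m*(I) <= m*(I cap Q) + m*(I \ Q), hence m*(I \ Q) >= m(I) = 1. The reverse inequality m*(I \ Q) <= m*(I) = 1 is trivial since (I \ Q) is a subset of I. Therefore m*(I \ Q) = 1.

1


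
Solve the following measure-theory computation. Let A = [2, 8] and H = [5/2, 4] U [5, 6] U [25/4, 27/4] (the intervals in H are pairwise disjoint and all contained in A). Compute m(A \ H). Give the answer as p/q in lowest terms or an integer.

The ambient interval has length m(A) = 8 - 2 = 6.
Since the holes are disjoint and sit inside A, by finite additivity
  m(H) = sum_i (b_i - a_i), and m(A \ H) = m(A) - m(H).
Computing the hole measures:
  m(H_1) = 4 - 5/2 = 3/2.
  m(H_2) = 6 - 5 = 1.
  m(H_3) = 27/4 - 25/4 = 1/2.
Summed: m(H) = 3/2 + 1 + 1/2 = 3.
So m(A \ H) = 6 - 3 = 3.

3


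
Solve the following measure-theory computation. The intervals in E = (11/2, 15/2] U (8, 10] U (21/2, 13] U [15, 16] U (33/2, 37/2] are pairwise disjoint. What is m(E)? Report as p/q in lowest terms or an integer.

For pairwise disjoint intervals, m(union_i I_i) = sum_i m(I_i),
and m is invariant under swapping open/closed endpoints (single points have measure 0).
So m(E) = sum_i (b_i - a_i).
  I_1 has length 15/2 - 11/2 = 2.
  I_2 has length 10 - 8 = 2.
  I_3 has length 13 - 21/2 = 5/2.
  I_4 has length 16 - 15 = 1.
  I_5 has length 37/2 - 33/2 = 2.
Summing:
  m(E) = 2 + 2 + 5/2 + 1 + 2 = 19/2.

19/2


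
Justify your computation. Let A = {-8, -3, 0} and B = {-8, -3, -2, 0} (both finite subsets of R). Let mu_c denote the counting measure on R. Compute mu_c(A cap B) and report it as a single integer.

Counting measure on a finite set equals cardinality. mu_c(A cap B) = |A cap B| (elements appearing in both).
Enumerating the elements of A that also lie in B gives 3 element(s).
So mu_c(A cap B) = 3.

3


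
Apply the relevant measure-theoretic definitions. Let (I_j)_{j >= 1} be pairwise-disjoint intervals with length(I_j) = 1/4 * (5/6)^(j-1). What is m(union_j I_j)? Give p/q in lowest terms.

By countable additivity of the Lebesgue measure on pairwise disjoint measurable sets,
  m(union_{j >= 1} I_j) = sum_{j >= 1} m(I_j) = sum_{j >= 1} a * r^(j-1),
  with a = 1/4 and r = 5/6.
Since 0 < r = 5/6 < 1, the geometric series converges:
  sum_{j >= 1} a * r^(j-1) = a / (1 - r).
  = 1/4 / (1 - 5/6)
  = 1/4 / (1/6)
  = 3/2.

3/2


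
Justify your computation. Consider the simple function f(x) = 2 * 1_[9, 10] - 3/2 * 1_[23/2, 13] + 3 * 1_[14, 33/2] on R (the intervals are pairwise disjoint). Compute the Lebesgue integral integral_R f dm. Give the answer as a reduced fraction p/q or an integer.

For a simple function f = sum_i c_i * 1_{A_i} with disjoint A_i,
  integral f dm = sum_i c_i * m(A_i).
Lengths of the A_i:
  m(A_1) = 10 - 9 = 1.
  m(A_2) = 13 - 23/2 = 3/2.
  m(A_3) = 33/2 - 14 = 5/2.
Contributions c_i * m(A_i):
  (2) * (1) = 2.
  (-3/2) * (3/2) = -9/4.
  (3) * (5/2) = 15/2.
Total: 2 - 9/4 + 15/2 = 29/4.

29/4


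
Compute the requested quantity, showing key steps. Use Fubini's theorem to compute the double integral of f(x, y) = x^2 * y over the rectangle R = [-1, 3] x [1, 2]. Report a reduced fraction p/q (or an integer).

f(x, y) is a tensor product of a function of x and a function of y, and both factors are bounded continuous (hence Lebesgue integrable) on the rectangle, so Fubini's theorem applies:
  integral_R f d(m x m) = (integral_a1^b1 x^2 dx) * (integral_a2^b2 y dy).
Inner integral in x: integral_{-1}^{3} x^2 dx = (3^3 - (-1)^3)/3
  = 28/3.
Inner integral in y: integral_{1}^{2} y dy = (2^2 - 1^2)/2
  = 3/2.
Product: (28/3) * (3/2) = 14.

14


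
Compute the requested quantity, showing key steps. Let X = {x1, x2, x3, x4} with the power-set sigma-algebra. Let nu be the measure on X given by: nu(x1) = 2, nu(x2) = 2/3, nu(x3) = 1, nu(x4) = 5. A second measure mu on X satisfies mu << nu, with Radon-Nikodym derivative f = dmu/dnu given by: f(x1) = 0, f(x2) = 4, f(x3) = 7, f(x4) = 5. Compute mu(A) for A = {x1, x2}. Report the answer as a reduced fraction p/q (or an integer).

By the defining property of the Radon-Nikodym derivative, for every measurable set A,
  mu(A) = integral_A f dnu.
Since nu is a discrete measure concentrated on the atoms of X, the integral over A reduces to the sum
  mu(A) = sum_{x in A} f(x) * nu({x}).
Computing each term:
  x1: f(x1) * nu(x1) = 0 * 2 = 0.
  x2: f(x2) * nu(x2) = 4 * 2/3 = 8/3.
Summing: mu(A) = 0 + 8/3 = 8/3.

8/3


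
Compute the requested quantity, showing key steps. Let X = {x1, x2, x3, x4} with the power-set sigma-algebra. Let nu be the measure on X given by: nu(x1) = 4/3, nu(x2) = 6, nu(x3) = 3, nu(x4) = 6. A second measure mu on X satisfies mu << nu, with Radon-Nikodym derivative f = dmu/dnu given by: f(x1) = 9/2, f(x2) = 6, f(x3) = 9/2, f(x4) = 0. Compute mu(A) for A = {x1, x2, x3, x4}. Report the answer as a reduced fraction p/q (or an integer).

By the defining property of the Radon-Nikodym derivative, for every measurable set A,
  mu(A) = integral_A f dnu.
Since nu is a discrete measure concentrated on the atoms of X, the integral over A reduces to the sum
  mu(A) = sum_{x in A} f(x) * nu({x}).
Computing each term:
  x1: f(x1) * nu(x1) = 9/2 * 4/3 = 6.
  x2: f(x2) * nu(x2) = 6 * 6 = 36.
  x3: f(x3) * nu(x3) = 9/2 * 3 = 27/2.
  x4: f(x4) * nu(x4) = 0 * 6 = 0.
Summing: mu(A) = 6 + 36 + 27/2 + 0 = 111/2.

111/2


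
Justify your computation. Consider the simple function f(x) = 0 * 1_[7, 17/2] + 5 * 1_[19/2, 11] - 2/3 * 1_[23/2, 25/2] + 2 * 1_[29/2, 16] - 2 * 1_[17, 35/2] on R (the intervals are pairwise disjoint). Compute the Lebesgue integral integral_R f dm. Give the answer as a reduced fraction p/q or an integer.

For a simple function f = sum_i c_i * 1_{A_i} with disjoint A_i,
  integral f dm = sum_i c_i * m(A_i).
Lengths of the A_i:
  m(A_1) = 17/2 - 7 = 3/2.
  m(A_2) = 11 - 19/2 = 3/2.
  m(A_3) = 25/2 - 23/2 = 1.
  m(A_4) = 16 - 29/2 = 3/2.
  m(A_5) = 35/2 - 17 = 1/2.
Contributions c_i * m(A_i):
  (0) * (3/2) = 0.
  (5) * (3/2) = 15/2.
  (-2/3) * (1) = -2/3.
  (2) * (3/2) = 3.
  (-2) * (1/2) = -1.
Total: 0 + 15/2 - 2/3 + 3 - 1 = 53/6.

53/6


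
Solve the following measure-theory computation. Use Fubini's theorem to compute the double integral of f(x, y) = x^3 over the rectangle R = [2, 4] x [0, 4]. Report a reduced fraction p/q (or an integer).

f(x, y) is a tensor product of a function of x and a function of y, and both factors are bounded continuous (hence Lebesgue integrable) on the rectangle, so Fubini's theorem applies:
  integral_R f d(m x m) = (integral_a1^b1 x^3 dx) * (integral_a2^b2 1 dy).
Inner integral in x: integral_{2}^{4} x^3 dx = (4^4 - 2^4)/4
  = 60.
Inner integral in y: integral_{0}^{4} 1 dy = (4^1 - 0^1)/1
  = 4.
Product: (60) * (4) = 240.

240


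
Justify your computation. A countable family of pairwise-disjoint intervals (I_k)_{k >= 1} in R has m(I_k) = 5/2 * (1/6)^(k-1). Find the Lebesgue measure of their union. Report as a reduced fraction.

By countable additivity of the Lebesgue measure on pairwise disjoint measurable sets,
  m(union_{k >= 1} I_k) = sum_{k >= 1} m(I_k) = sum_{k >= 1} a * r^(k-1),
  with a = 5/2 and r = 1/6.
Since 0 < r = 1/6 < 1, the geometric series converges:
  sum_{k >= 1} a * r^(k-1) = a / (1 - r).
  = 5/2 / (1 - 1/6)
  = 5/2 / (5/6)
  = 3.

3


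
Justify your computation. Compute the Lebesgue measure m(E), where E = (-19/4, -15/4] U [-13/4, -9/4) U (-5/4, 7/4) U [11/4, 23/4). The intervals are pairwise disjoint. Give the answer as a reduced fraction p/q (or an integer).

For pairwise disjoint intervals, m(union_i I_i) = sum_i m(I_i),
and m is invariant under swapping open/closed endpoints (single points have measure 0).
So m(E) = sum_i (b_i - a_i).
  I_1 has length -15/4 - (-19/4) = 1.
  I_2 has length -9/4 - (-13/4) = 1.
  I_3 has length 7/4 - (-5/4) = 3.
  I_4 has length 23/4 - 11/4 = 3.
Summing:
  m(E) = 1 + 1 + 3 + 3 = 8.

8


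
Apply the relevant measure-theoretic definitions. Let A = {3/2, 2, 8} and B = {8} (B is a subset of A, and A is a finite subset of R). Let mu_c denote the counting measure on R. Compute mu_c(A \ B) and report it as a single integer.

Counting measure assigns mu_c(E) = |E| (number of elements) when E is finite. For B subset A, A \ B is the set of elements of A not in B, so |A \ B| = |A| - |B|.
|A| = 3, |B| = 1, so mu_c(A \ B) = 3 - 1 = 2.

2


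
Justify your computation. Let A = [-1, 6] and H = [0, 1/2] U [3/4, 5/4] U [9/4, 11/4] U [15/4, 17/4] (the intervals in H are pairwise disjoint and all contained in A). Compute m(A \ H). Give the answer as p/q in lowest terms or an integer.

The ambient interval has length m(A) = 6 - (-1) = 7.
Since the holes are disjoint and sit inside A, by finite additivity
  m(H) = sum_i (b_i - a_i), and m(A \ H) = m(A) - m(H).
Computing the hole measures:
  m(H_1) = 1/2 - 0 = 1/2.
  m(H_2) = 5/4 - 3/4 = 1/2.
  m(H_3) = 11/4 - 9/4 = 1/2.
  m(H_4) = 17/4 - 15/4 = 1/2.
Summed: m(H) = 1/2 + 1/2 + 1/2 + 1/2 = 2.
So m(A \ H) = 7 - 2 = 5.

5


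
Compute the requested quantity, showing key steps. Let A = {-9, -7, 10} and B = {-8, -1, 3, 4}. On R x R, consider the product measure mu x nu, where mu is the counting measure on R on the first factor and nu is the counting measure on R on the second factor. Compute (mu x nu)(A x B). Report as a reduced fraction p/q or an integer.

For a measurable rectangle A x B, the product measure satisfies
  (mu x nu)(A x B) = mu(A) * nu(B).
  mu(A) = 3.
  nu(B) = 4.
  (mu x nu)(A x B) = 3 * 4 = 12.

12


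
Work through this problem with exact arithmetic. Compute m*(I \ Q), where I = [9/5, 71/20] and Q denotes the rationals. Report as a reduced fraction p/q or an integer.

The interval I = [9/5, 71/20] has m(I) = 71/20 - 9/5 = 7/4 (endpoints are measure-zero, so open/closed/half-open agree). Write I = (I cap Q) u (I \ Q). The rationals in I are countable, so m*(I cap Q) = 0 (cover each rational by intervals whose total length is arbitrarily small). By countable subadditivity m*(I) <= m*(I cap Q) + m*(I \ Q), hence m*(I \ Q) >= m(I) = 7/4. The reverse inequality m*(I \ Q) <= m*(I) = 7/4 is trivial since (I \ Q) is a subset of I. Therefore m*(I \ Q) = 7/4.

7/4


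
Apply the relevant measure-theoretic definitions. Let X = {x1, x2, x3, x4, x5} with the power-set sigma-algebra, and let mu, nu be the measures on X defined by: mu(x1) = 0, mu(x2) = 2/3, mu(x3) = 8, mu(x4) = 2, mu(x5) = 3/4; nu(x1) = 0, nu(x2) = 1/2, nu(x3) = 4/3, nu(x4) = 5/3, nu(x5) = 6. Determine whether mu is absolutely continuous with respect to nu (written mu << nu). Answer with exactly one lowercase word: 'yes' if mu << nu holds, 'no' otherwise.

mu << nu means: every nu-null measurable set is also mu-null; equivalently, for every atom x, if nu({x}) = 0 then mu({x}) = 0.
Checking each atom:
  x1: nu = 0, mu = 0 -> consistent with mu << nu.
  x2: nu = 1/2 > 0 -> no constraint.
  x3: nu = 4/3 > 0 -> no constraint.
  x4: nu = 5/3 > 0 -> no constraint.
  x5: nu = 6 > 0 -> no constraint.
No atom violates the condition. Therefore mu << nu.

yes


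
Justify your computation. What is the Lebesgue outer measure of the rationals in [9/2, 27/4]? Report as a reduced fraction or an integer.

E = Q cap [9/2, 27/4] is a subset of Q, which is countable. Enumerate Q = {q_1, q_2, ...}; for any eps > 0, cover q_k by the open interval (q_k - eps/2^(k+1), q_k + eps/2^(k+1)), of length eps/2^k. The total cover length is sum_{k>=1} eps/2^k = eps. Hence m*(E) <= m*(Q) <= eps for every eps > 0, and since outer measure is non-negative, m*(E) = 0.

0


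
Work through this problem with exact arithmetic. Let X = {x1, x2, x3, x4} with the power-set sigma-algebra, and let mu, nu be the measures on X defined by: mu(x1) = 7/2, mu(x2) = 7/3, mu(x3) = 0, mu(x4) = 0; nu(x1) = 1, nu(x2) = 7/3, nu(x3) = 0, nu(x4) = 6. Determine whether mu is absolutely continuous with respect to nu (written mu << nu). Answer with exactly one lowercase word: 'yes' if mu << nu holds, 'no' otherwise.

mu << nu means: every nu-null measurable set is also mu-null; equivalently, for every atom x, if nu({x}) = 0 then mu({x}) = 0.
Checking each atom:
  x1: nu = 1 > 0 -> no constraint.
  x2: nu = 7/3 > 0 -> no constraint.
  x3: nu = 0, mu = 0 -> consistent with mu << nu.
  x4: nu = 6 > 0 -> no constraint.
No atom violates the condition. Therefore mu << nu.

yes


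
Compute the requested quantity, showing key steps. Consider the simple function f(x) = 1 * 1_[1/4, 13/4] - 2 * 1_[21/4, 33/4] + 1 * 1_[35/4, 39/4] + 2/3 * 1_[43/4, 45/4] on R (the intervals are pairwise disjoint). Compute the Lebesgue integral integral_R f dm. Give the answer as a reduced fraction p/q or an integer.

For a simple function f = sum_i c_i * 1_{A_i} with disjoint A_i,
  integral f dm = sum_i c_i * m(A_i).
Lengths of the A_i:
  m(A_1) = 13/4 - 1/4 = 3.
  m(A_2) = 33/4 - 21/4 = 3.
  m(A_3) = 39/4 - 35/4 = 1.
  m(A_4) = 45/4 - 43/4 = 1/2.
Contributions c_i * m(A_i):
  (1) * (3) = 3.
  (-2) * (3) = -6.
  (1) * (1) = 1.
  (2/3) * (1/2) = 1/3.
Total: 3 - 6 + 1 + 1/3 = -5/3.

-5/3


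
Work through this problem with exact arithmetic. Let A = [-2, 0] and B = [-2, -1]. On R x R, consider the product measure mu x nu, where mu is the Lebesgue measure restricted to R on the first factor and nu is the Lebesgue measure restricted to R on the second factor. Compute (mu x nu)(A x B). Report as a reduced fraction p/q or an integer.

For a measurable rectangle A x B, the product measure satisfies
  (mu x nu)(A x B) = mu(A) * nu(B).
  mu(A) = 2.
  nu(B) = 1.
  (mu x nu)(A x B) = 2 * 1 = 2.

2


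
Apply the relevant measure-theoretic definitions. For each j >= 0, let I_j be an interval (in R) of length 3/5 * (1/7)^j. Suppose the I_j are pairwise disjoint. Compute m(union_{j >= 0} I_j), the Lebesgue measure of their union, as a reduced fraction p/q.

By countable additivity of the Lebesgue measure on pairwise disjoint measurable sets,
  m(union_{j >= 0} I_j) = sum_{j >= 0} m(I_j) = sum_{j >= 0} a * r^j,
  with a = 3/5 and r = 1/7.
Since 0 < r = 1/7 < 1, the geometric series converges:
  sum_{j >= 0} a * r^j = a / (1 - r).
  = 3/5 / (1 - 1/7)
  = 3/5 / (6/7)
  = 7/10.

7/10


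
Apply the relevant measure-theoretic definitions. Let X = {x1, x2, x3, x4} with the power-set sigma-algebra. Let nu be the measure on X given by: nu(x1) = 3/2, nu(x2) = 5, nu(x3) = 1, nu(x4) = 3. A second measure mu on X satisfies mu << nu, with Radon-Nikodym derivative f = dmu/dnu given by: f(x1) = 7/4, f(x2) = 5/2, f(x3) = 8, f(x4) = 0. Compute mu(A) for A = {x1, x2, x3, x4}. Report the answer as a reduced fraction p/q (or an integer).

By the defining property of the Radon-Nikodym derivative, for every measurable set A,
  mu(A) = integral_A f dnu.
Since nu is a discrete measure concentrated on the atoms of X, the integral over A reduces to the sum
  mu(A) = sum_{x in A} f(x) * nu({x}).
Computing each term:
  x1: f(x1) * nu(x1) = 7/4 * 3/2 = 21/8.
  x2: f(x2) * nu(x2) = 5/2 * 5 = 25/2.
  x3: f(x3) * nu(x3) = 8 * 1 = 8.
  x4: f(x4) * nu(x4) = 0 * 3 = 0.
Summing: mu(A) = 21/8 + 25/2 + 8 + 0 = 185/8.

185/8


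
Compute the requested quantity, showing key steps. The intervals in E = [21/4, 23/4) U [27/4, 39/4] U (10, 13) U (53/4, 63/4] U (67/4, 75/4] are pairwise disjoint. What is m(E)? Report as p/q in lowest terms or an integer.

For pairwise disjoint intervals, m(union_i I_i) = sum_i m(I_i),
and m is invariant under swapping open/closed endpoints (single points have measure 0).
So m(E) = sum_i (b_i - a_i).
  I_1 has length 23/4 - 21/4 = 1/2.
  I_2 has length 39/4 - 27/4 = 3.
  I_3 has length 13 - 10 = 3.
  I_4 has length 63/4 - 53/4 = 5/2.
  I_5 has length 75/4 - 67/4 = 2.
Summing:
  m(E) = 1/2 + 3 + 3 + 5/2 + 2 = 11.

11


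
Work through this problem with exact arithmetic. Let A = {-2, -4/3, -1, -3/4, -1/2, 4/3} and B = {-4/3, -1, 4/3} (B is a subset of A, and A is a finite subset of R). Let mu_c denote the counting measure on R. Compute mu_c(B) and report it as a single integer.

Counting measure assigns mu_c(E) = |E| (number of elements) when E is finite.
B has 3 element(s), so mu_c(B) = 3.

3


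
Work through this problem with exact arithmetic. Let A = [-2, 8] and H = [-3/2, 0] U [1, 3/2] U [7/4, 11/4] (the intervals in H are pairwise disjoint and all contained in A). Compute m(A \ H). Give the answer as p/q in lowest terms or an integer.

The ambient interval has length m(A) = 8 - (-2) = 10.
Since the holes are disjoint and sit inside A, by finite additivity
  m(H) = sum_i (b_i - a_i), and m(A \ H) = m(A) - m(H).
Computing the hole measures:
  m(H_1) = 0 - (-3/2) = 3/2.
  m(H_2) = 3/2 - 1 = 1/2.
  m(H_3) = 11/4 - 7/4 = 1.
Summed: m(H) = 3/2 + 1/2 + 1 = 3.
So m(A \ H) = 10 - 3 = 7.

7


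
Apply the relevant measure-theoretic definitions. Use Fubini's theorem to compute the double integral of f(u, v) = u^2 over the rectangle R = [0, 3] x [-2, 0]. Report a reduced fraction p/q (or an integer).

f(u, v) is a tensor product of a function of u and a function of v, and both factors are bounded continuous (hence Lebesgue integrable) on the rectangle, so Fubini's theorem applies:
  integral_R f d(m x m) = (integral_a1^b1 u^2 du) * (integral_a2^b2 1 dv).
Inner integral in u: integral_{0}^{3} u^2 du = (3^3 - 0^3)/3
  = 9.
Inner integral in v: integral_{-2}^{0} 1 dv = (0^1 - (-2)^1)/1
  = 2.
Product: (9) * (2) = 18.

18


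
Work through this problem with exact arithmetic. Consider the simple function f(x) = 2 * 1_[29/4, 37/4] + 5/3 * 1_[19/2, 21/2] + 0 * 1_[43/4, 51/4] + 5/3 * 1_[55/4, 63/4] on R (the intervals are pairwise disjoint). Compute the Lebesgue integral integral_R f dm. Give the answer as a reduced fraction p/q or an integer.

For a simple function f = sum_i c_i * 1_{A_i} with disjoint A_i,
  integral f dm = sum_i c_i * m(A_i).
Lengths of the A_i:
  m(A_1) = 37/4 - 29/4 = 2.
  m(A_2) = 21/2 - 19/2 = 1.
  m(A_3) = 51/4 - 43/4 = 2.
  m(A_4) = 63/4 - 55/4 = 2.
Contributions c_i * m(A_i):
  (2) * (2) = 4.
  (5/3) * (1) = 5/3.
  (0) * (2) = 0.
  (5/3) * (2) = 10/3.
Total: 4 + 5/3 + 0 + 10/3 = 9.

9


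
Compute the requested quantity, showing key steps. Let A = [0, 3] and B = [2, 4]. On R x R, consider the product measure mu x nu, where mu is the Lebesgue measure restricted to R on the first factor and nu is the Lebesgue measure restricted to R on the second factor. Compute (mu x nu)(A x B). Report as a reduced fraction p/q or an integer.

For a measurable rectangle A x B, the product measure satisfies
  (mu x nu)(A x B) = mu(A) * nu(B).
  mu(A) = 3.
  nu(B) = 2.
  (mu x nu)(A x B) = 3 * 2 = 6.

6


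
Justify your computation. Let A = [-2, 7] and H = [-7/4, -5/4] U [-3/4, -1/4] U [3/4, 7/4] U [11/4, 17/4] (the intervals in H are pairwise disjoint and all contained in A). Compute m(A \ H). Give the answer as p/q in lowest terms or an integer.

The ambient interval has length m(A) = 7 - (-2) = 9.
Since the holes are disjoint and sit inside A, by finite additivity
  m(H) = sum_i (b_i - a_i), and m(A \ H) = m(A) - m(H).
Computing the hole measures:
  m(H_1) = -5/4 - (-7/4) = 1/2.
  m(H_2) = -1/4 - (-3/4) = 1/2.
  m(H_3) = 7/4 - 3/4 = 1.
  m(H_4) = 17/4 - 11/4 = 3/2.
Summed: m(H) = 1/2 + 1/2 + 1 + 3/2 = 7/2.
So m(A \ H) = 9 - 7/2 = 11/2.

11/2


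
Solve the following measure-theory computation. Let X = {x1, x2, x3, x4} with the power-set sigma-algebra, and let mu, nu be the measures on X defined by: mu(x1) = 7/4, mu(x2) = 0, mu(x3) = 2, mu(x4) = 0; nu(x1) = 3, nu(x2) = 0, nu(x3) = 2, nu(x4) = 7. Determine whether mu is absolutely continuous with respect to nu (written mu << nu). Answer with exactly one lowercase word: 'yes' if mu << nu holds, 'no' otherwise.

mu << nu means: every nu-null measurable set is also mu-null; equivalently, for every atom x, if nu({x}) = 0 then mu({x}) = 0.
Checking each atom:
  x1: nu = 3 > 0 -> no constraint.
  x2: nu = 0, mu = 0 -> consistent with mu << nu.
  x3: nu = 2 > 0 -> no constraint.
  x4: nu = 7 > 0 -> no constraint.
No atom violates the condition. Therefore mu << nu.

yes


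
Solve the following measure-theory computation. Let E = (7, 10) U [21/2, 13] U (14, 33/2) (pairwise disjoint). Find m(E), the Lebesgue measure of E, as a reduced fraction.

For pairwise disjoint intervals, m(union_i I_i) = sum_i m(I_i),
and m is invariant under swapping open/closed endpoints (single points have measure 0).
So m(E) = sum_i (b_i - a_i).
  I_1 has length 10 - 7 = 3.
  I_2 has length 13 - 21/2 = 5/2.
  I_3 has length 33/2 - 14 = 5/2.
Summing:
  m(E) = 3 + 5/2 + 5/2 = 8.

8


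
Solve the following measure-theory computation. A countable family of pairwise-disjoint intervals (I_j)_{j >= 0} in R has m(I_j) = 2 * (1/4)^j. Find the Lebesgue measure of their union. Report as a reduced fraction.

By countable additivity of the Lebesgue measure on pairwise disjoint measurable sets,
  m(union_{j >= 0} I_j) = sum_{j >= 0} m(I_j) = sum_{j >= 0} a * r^j,
  with a = 2 and r = 1/4.
Since 0 < r = 1/4 < 1, the geometric series converges:
  sum_{j >= 0} a * r^j = a / (1 - r).
  = 2 / (1 - 1/4)
  = 2 / (3/4)
  = 8/3.

8/3


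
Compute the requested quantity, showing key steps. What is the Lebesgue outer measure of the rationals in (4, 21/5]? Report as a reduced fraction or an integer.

The set Q cap (4, 21/5] is countable (a subset of the countable set Q). Lebesgue outer measure of any countable set is 0: each singleton {q} has m*({q}) = 0, and by countable subadditivity m*(union_k {q_k}) <= sum_k m*({q_k}) = sum_k 0 = 0. The reverse inequality m*(E) >= 0 is automatic. So m*(Q cap (4, 21/5]) = 0.

0


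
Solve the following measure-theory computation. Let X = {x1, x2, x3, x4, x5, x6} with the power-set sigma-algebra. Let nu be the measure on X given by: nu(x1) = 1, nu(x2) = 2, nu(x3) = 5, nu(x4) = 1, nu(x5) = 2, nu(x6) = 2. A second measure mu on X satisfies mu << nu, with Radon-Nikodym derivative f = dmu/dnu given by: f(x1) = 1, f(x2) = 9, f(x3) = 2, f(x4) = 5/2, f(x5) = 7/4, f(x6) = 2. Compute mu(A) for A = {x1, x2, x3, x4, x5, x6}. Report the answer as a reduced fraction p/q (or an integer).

By the defining property of the Radon-Nikodym derivative, for every measurable set A,
  mu(A) = integral_A f dnu.
Since nu is a discrete measure concentrated on the atoms of X, the integral over A reduces to the sum
  mu(A) = sum_{x in A} f(x) * nu({x}).
Computing each term:
  x1: f(x1) * nu(x1) = 1 * 1 = 1.
  x2: f(x2) * nu(x2) = 9 * 2 = 18.
  x3: f(x3) * nu(x3) = 2 * 5 = 10.
  x4: f(x4) * nu(x4) = 5/2 * 1 = 5/2.
  x5: f(x5) * nu(x5) = 7/4 * 2 = 7/2.
  x6: f(x6) * nu(x6) = 2 * 2 = 4.
Summing: mu(A) = 1 + 18 + 10 + 5/2 + 7/2 + 4 = 39.

39


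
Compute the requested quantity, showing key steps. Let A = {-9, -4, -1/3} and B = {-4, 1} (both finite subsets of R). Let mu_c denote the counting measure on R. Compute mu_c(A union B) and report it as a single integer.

Counting measure on a finite set equals cardinality. By inclusion-exclusion, |A union B| = |A| + |B| - |A cap B|.
|A| = 3, |B| = 2, |A cap B| = 1.
So mu_c(A union B) = 3 + 2 - 1 = 4.

4


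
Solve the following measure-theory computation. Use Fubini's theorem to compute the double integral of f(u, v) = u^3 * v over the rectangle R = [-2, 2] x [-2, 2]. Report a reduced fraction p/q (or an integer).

f(u, v) is a tensor product of a function of u and a function of v, and both factors are bounded continuous (hence Lebesgue integrable) on the rectangle, so Fubini's theorem applies:
  integral_R f d(m x m) = (integral_a1^b1 u^3 du) * (integral_a2^b2 v dv).
Inner integral in u: integral_{-2}^{2} u^3 du = (2^4 - (-2)^4)/4
  = 0.
Inner integral in v: integral_{-2}^{2} v dv = (2^2 - (-2)^2)/2
  = 0.
Product: (0) * (0) = 0.

0


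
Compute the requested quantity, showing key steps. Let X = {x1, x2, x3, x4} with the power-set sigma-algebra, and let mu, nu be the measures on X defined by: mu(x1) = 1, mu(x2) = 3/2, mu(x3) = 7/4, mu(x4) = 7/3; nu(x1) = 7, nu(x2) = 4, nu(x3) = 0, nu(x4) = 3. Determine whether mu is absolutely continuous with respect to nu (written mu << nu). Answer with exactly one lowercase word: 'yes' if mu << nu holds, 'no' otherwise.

mu << nu means: every nu-null measurable set is also mu-null; equivalently, for every atom x, if nu({x}) = 0 then mu({x}) = 0.
Checking each atom:
  x1: nu = 7 > 0 -> no constraint.
  x2: nu = 4 > 0 -> no constraint.
  x3: nu = 0, mu = 7/4 > 0 -> violates mu << nu.
  x4: nu = 3 > 0 -> no constraint.
The atom(s) x3 violate the condition (nu = 0 but mu > 0). Therefore mu is NOT absolutely continuous w.r.t. nu.

no


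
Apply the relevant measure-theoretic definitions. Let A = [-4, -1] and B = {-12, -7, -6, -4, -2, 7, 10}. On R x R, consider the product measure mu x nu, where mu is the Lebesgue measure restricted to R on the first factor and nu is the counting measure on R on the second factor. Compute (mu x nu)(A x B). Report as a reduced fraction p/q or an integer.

For a measurable rectangle A x B, the product measure satisfies
  (mu x nu)(A x B) = mu(A) * nu(B).
  mu(A) = 3.
  nu(B) = 7.
  (mu x nu)(A x B) = 3 * 7 = 21.

21


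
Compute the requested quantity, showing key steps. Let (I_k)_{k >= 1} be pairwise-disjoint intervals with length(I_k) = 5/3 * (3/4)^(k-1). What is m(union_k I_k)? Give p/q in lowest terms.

By countable additivity of the Lebesgue measure on pairwise disjoint measurable sets,
  m(union_{k >= 1} I_k) = sum_{k >= 1} m(I_k) = sum_{k >= 1} a * r^(k-1),
  with a = 5/3 and r = 3/4.
Since 0 < r = 3/4 < 1, the geometric series converges:
  sum_{k >= 1} a * r^(k-1) = a / (1 - r).
  = 5/3 / (1 - 3/4)
  = 5/3 / (1/4)
  = 20/3.

20/3


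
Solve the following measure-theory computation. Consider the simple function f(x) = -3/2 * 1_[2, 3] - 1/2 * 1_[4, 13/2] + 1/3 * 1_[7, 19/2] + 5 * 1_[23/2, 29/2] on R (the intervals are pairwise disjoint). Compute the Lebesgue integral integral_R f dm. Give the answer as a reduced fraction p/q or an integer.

For a simple function f = sum_i c_i * 1_{A_i} with disjoint A_i,
  integral f dm = sum_i c_i * m(A_i).
Lengths of the A_i:
  m(A_1) = 3 - 2 = 1.
  m(A_2) = 13/2 - 4 = 5/2.
  m(A_3) = 19/2 - 7 = 5/2.
  m(A_4) = 29/2 - 23/2 = 3.
Contributions c_i * m(A_i):
  (-3/2) * (1) = -3/2.
  (-1/2) * (5/2) = -5/4.
  (1/3) * (5/2) = 5/6.
  (5) * (3) = 15.
Total: -3/2 - 5/4 + 5/6 + 15 = 157/12.

157/12


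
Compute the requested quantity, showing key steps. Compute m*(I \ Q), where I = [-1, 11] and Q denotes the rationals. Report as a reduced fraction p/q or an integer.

The interval I = [-1, 11] has m(I) = 11 - (-1) = 12 (endpoints are measure-zero, so open/closed/half-open agree). Write I = (I cap Q) u (I \ Q). The rationals in I are countable, so m*(I cap Q) = 0 (cover each rational by intervals whose total length is arbitrarily small). By countable subadditivity m*(I) <= m*(I cap Q) + m*(I \ Q), hence m*(I \ Q) >= m(I) = 12. The reverse inequality m*(I \ Q) <= m*(I) = 12 is trivial since (I \ Q) is a subset of I. Therefore m*(I \ Q) = 12.

12


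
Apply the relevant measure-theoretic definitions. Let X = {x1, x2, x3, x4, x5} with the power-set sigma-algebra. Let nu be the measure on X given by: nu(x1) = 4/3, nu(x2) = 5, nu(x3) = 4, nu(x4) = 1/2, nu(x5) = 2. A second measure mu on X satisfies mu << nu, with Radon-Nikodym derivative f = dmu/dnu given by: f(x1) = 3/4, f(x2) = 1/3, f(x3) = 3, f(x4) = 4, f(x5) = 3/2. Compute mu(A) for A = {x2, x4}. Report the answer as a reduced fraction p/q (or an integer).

By the defining property of the Radon-Nikodym derivative, for every measurable set A,
  mu(A) = integral_A f dnu.
Since nu is a discrete measure concentrated on the atoms of X, the integral over A reduces to the sum
  mu(A) = sum_{x in A} f(x) * nu({x}).
Computing each term:
  x2: f(x2) * nu(x2) = 1/3 * 5 = 5/3.
  x4: f(x4) * nu(x4) = 4 * 1/2 = 2.
Summing: mu(A) = 5/3 + 2 = 11/3.

11/3


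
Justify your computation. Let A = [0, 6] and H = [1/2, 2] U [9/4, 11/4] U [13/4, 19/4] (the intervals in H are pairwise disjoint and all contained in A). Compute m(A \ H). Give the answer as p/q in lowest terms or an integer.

The ambient interval has length m(A) = 6 - 0 = 6.
Since the holes are disjoint and sit inside A, by finite additivity
  m(H) = sum_i (b_i - a_i), and m(A \ H) = m(A) - m(H).
Computing the hole measures:
  m(H_1) = 2 - 1/2 = 3/2.
  m(H_2) = 11/4 - 9/4 = 1/2.
  m(H_3) = 19/4 - 13/4 = 3/2.
Summed: m(H) = 3/2 + 1/2 + 3/2 = 7/2.
So m(A \ H) = 6 - 7/2 = 5/2.

5/2


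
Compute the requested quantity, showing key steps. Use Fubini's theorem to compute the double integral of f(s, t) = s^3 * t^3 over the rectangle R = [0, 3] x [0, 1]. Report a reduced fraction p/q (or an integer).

f(s, t) is a tensor product of a function of s and a function of t, and both factors are bounded continuous (hence Lebesgue integrable) on the rectangle, so Fubini's theorem applies:
  integral_R f d(m x m) = (integral_a1^b1 s^3 ds) * (integral_a2^b2 t^3 dt).
Inner integral in s: integral_{0}^{3} s^3 ds = (3^4 - 0^4)/4
  = 81/4.
Inner integral in t: integral_{0}^{1} t^3 dt = (1^4 - 0^4)/4
  = 1/4.
Product: (81/4) * (1/4) = 81/16.

81/16


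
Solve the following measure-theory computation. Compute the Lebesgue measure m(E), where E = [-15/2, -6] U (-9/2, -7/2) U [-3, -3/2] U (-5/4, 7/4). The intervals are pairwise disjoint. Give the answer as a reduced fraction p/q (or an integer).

For pairwise disjoint intervals, m(union_i I_i) = sum_i m(I_i),
and m is invariant under swapping open/closed endpoints (single points have measure 0).
So m(E) = sum_i (b_i - a_i).
  I_1 has length -6 - (-15/2) = 3/2.
  I_2 has length -7/2 - (-9/2) = 1.
  I_3 has length -3/2 - (-3) = 3/2.
  I_4 has length 7/4 - (-5/4) = 3.
Summing:
  m(E) = 3/2 + 1 + 3/2 + 3 = 7.

7


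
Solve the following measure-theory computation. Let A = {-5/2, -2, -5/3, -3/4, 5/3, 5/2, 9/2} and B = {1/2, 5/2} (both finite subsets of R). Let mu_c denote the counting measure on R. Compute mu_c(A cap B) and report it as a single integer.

Counting measure on a finite set equals cardinality. mu_c(A cap B) = |A cap B| (elements appearing in both).
Enumerating the elements of A that also lie in B gives 1 element(s).
So mu_c(A cap B) = 1.

1


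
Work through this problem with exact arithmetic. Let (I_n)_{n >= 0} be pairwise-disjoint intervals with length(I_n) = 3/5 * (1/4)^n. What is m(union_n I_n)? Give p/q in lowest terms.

By countable additivity of the Lebesgue measure on pairwise disjoint measurable sets,
  m(union_{n >= 0} I_n) = sum_{n >= 0} m(I_n) = sum_{n >= 0} a * r^n,
  with a = 3/5 and r = 1/4.
Since 0 < r = 1/4 < 1, the geometric series converges:
  sum_{n >= 0} a * r^n = a / (1 - r).
  = 3/5 / (1 - 1/4)
  = 3/5 / (3/4)
  = 4/5.

4/5


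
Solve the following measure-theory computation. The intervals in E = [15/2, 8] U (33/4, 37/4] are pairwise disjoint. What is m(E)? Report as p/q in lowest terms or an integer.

For pairwise disjoint intervals, m(union_i I_i) = sum_i m(I_i),
and m is invariant under swapping open/closed endpoints (single points have measure 0).
So m(E) = sum_i (b_i - a_i).
  I_1 has length 8 - 15/2 = 1/2.
  I_2 has length 37/4 - 33/4 = 1.
Summing:
  m(E) = 1/2 + 1 = 3/2.

3/2


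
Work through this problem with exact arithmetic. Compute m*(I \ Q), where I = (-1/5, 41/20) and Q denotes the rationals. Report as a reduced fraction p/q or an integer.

The interval I = (-1/5, 41/20) has m(I) = 41/20 - (-1/5) = 9/4 (endpoints are measure-zero, so open/closed/half-open agree). Write I = (I cap Q) u (I \ Q). The rationals in I are countable, so m*(I cap Q) = 0 (cover each rational by intervals whose total length is arbitrarily small). By countable subadditivity m*(I) <= m*(I cap Q) + m*(I \ Q), hence m*(I \ Q) >= m(I) = 9/4. The reverse inequality m*(I \ Q) <= m*(I) = 9/4 is trivial since (I \ Q) is a subset of I. Therefore m*(I \ Q) = 9/4.

9/4


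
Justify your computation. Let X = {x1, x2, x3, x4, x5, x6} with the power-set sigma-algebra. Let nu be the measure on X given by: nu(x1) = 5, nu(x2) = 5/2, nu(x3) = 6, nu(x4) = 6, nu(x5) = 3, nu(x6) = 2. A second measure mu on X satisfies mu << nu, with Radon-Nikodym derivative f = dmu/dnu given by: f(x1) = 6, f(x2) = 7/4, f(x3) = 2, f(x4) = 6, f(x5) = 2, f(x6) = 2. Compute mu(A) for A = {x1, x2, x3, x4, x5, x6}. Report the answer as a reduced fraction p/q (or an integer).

By the defining property of the Radon-Nikodym derivative, for every measurable set A,
  mu(A) = integral_A f dnu.
Since nu is a discrete measure concentrated on the atoms of X, the integral over A reduces to the sum
  mu(A) = sum_{x in A} f(x) * nu({x}).
Computing each term:
  x1: f(x1) * nu(x1) = 6 * 5 = 30.
  x2: f(x2) * nu(x2) = 7/4 * 5/2 = 35/8.
  x3: f(x3) * nu(x3) = 2 * 6 = 12.
  x4: f(x4) * nu(x4) = 6 * 6 = 36.
  x5: f(x5) * nu(x5) = 2 * 3 = 6.
  x6: f(x6) * nu(x6) = 2 * 2 = 4.
Summing: mu(A) = 30 + 35/8 + 12 + 36 + 6 + 4 = 739/8.

739/8


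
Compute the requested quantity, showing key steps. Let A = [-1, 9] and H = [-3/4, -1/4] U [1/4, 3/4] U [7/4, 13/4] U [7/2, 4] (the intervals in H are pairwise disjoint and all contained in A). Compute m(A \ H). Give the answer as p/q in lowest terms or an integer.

The ambient interval has length m(A) = 9 - (-1) = 10.
Since the holes are disjoint and sit inside A, by finite additivity
  m(H) = sum_i (b_i - a_i), and m(A \ H) = m(A) - m(H).
Computing the hole measures:
  m(H_1) = -1/4 - (-3/4) = 1/2.
  m(H_2) = 3/4 - 1/4 = 1/2.
  m(H_3) = 13/4 - 7/4 = 3/2.
  m(H_4) = 4 - 7/2 = 1/2.
Summed: m(H) = 1/2 + 1/2 + 3/2 + 1/2 = 3.
So m(A \ H) = 10 - 3 = 7.

7


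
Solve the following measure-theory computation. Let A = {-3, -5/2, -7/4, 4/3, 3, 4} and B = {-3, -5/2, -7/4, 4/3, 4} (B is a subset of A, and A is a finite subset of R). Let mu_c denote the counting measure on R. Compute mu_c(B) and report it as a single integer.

Counting measure assigns mu_c(E) = |E| (number of elements) when E is finite.
B has 5 element(s), so mu_c(B) = 5.

5


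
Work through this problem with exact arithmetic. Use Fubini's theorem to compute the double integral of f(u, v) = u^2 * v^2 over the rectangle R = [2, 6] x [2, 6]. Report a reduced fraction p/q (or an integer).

f(u, v) is a tensor product of a function of u and a function of v, and both factors are bounded continuous (hence Lebesgue integrable) on the rectangle, so Fubini's theorem applies:
  integral_R f d(m x m) = (integral_a1^b1 u^2 du) * (integral_a2^b2 v^2 dv).
Inner integral in u: integral_{2}^{6} u^2 du = (6^3 - 2^3)/3
  = 208/3.
Inner integral in v: integral_{2}^{6} v^2 dv = (6^3 - 2^3)/3
  = 208/3.
Product: (208/3) * (208/3) = 43264/9.

43264/9
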